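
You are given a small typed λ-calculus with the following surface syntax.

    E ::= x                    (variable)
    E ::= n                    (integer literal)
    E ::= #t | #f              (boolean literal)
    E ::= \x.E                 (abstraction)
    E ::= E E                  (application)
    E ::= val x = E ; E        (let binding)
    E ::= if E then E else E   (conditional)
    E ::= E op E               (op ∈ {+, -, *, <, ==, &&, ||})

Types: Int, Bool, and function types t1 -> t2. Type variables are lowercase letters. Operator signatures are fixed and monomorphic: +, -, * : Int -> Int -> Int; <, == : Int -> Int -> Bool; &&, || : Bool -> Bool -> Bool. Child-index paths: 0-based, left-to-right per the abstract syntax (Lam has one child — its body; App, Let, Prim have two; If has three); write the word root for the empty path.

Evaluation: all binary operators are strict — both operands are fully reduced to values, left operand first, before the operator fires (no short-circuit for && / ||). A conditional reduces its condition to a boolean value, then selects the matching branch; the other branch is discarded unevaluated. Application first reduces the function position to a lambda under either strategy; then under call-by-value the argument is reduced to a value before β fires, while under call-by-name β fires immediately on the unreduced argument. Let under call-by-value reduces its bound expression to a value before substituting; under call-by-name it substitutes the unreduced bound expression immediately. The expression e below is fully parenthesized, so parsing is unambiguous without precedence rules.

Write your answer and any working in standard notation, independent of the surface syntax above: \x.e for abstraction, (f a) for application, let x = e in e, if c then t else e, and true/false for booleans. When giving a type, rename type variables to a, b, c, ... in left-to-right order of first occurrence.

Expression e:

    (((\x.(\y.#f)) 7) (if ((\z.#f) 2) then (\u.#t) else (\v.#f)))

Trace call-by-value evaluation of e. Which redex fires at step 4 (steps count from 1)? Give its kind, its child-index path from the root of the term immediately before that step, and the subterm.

Answer: beta at root : ((\y.false) (\v.false))

Derivation:
step 0: (((\x.(\y.false)) 7) (if ((\z.false) 2) then (\u.true) else (\v.false)))
step 1: [beta@0] ((\y.false) (if ((\z.false) 2) then (\u.true) else (\v.false)))
step 2: [beta@1.0] ((\y.false) (if false then (\u.true) else (\v.false)))
step 3: [if@1] ((\y.false) (\v.false))
step 4: [beta@root] false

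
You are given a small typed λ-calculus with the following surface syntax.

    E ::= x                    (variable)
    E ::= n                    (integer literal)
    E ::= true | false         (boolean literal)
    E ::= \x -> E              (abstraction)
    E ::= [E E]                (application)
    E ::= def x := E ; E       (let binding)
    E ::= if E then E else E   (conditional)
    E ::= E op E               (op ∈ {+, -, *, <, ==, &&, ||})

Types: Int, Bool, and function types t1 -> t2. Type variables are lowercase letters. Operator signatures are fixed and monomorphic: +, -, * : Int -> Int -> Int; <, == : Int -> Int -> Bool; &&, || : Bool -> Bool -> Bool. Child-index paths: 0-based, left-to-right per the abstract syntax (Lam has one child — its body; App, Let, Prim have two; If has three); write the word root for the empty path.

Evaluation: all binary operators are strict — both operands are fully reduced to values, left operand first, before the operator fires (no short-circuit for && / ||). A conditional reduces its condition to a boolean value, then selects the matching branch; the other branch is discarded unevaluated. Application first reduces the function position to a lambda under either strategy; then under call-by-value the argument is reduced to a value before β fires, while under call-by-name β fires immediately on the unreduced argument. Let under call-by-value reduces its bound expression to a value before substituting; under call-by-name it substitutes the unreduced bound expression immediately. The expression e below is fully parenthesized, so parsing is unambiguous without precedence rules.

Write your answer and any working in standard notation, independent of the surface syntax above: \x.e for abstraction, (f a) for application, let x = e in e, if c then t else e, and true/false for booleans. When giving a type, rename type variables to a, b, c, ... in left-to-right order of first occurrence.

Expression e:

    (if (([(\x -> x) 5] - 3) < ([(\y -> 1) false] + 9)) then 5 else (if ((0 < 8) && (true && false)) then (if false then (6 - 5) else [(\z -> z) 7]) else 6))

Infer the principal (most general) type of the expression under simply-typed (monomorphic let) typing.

Answer: Int

Working:
x : a
\x._ : a -> a
  unify a -> a ~ Int -> b
  unify a ~ Int
  unify Int ~ b
_ _ : Int
  unify Int ~ Int
  unify Int ~ Int
  unify Int ~ Int
\y._ : c -> Int
  unify c -> Int ~ Bool -> d
  unify c ~ Bool
  unify Int ~ d
_ _ : Int
  unify Int ~ Int
  unify Int ~ Int
  unify Int ~ Int
  unify Bool ~ Bool
  unify Int ~ Int
  unify Int ~ Int
  unify Bool ~ Bool
  unify Bool ~ Bool
  unify Bool ~ Bool
  unify Bool ~ Bool
  unify Bool ~ Bool
  unify Bool ~ Bool
  unify Int ~ Int
  unify Int ~ Int
z : e
\z._ : e -> e
  unify e -> e ~ Int -> f
  unify e ~ Int
  unify Int ~ f
_ _ : Int
  unify Int ~ Int
  unify Int ~ Int
  unify Int ~ Int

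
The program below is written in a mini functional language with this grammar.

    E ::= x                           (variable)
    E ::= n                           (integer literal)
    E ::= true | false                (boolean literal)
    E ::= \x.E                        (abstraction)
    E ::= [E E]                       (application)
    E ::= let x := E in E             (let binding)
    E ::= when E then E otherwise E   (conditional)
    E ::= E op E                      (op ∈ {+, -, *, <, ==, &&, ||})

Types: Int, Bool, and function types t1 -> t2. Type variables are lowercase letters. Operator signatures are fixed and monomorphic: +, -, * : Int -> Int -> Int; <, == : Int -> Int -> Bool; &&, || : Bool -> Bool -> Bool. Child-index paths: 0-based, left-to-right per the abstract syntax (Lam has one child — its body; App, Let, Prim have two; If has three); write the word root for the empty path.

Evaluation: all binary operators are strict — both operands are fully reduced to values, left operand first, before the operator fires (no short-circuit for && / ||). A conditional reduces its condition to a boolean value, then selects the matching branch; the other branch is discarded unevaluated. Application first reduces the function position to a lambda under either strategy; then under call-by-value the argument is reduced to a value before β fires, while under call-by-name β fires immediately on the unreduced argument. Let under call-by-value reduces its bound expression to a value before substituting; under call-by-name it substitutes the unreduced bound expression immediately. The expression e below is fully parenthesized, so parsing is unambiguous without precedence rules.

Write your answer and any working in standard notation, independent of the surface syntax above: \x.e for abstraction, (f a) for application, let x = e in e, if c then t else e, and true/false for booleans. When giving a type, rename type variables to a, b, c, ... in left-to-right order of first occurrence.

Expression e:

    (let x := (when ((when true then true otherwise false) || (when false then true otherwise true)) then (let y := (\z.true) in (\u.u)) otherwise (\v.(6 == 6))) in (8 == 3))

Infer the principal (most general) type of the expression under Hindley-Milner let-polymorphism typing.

Answer: Bool

Derivation:
  unify Bool ~ Bool
  unify Bool ~ Bool
  unify Bool ~ Bool
  unify Bool ~ Bool
  unify Bool ~ Bool
  unify Bool ~ Bool
  unify Bool ~ Bool
\z._ : a -> Bool
let y : forall. a -> Bool
u : b
\u._ : b -> b
  unify Int ~ Int
  unify Int ~ Int
\v._ : c -> Bool
  unify b -> b ~ c -> Bool
  unify b ~ c
  unify c ~ Bool
let x : Bool -> Bool
  unify Int ~ Int
  unify Int ~ Int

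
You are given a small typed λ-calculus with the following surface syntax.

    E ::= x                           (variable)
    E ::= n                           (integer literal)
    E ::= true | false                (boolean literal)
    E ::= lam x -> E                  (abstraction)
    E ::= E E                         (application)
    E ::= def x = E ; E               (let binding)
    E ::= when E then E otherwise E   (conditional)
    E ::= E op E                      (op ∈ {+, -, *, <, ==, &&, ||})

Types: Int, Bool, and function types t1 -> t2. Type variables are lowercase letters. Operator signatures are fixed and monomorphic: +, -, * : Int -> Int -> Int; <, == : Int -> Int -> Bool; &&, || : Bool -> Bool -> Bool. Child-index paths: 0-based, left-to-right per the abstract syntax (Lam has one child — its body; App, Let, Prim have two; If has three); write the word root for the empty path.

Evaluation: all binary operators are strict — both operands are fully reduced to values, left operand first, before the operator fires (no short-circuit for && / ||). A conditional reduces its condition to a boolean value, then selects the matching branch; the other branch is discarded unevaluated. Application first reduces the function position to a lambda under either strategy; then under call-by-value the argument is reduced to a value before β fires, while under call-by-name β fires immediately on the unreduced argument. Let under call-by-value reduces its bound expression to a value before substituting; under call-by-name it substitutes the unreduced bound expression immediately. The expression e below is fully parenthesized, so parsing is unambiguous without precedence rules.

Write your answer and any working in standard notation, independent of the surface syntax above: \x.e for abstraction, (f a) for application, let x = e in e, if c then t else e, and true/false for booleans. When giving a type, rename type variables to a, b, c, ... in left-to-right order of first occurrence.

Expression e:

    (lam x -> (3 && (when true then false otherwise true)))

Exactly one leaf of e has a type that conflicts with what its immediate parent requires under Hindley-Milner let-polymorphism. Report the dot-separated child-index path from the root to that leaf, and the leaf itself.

Answer: 0.0 : 3

Working:
  unify Int ~ Bool
  FAIL: mismatch Int ~ Bool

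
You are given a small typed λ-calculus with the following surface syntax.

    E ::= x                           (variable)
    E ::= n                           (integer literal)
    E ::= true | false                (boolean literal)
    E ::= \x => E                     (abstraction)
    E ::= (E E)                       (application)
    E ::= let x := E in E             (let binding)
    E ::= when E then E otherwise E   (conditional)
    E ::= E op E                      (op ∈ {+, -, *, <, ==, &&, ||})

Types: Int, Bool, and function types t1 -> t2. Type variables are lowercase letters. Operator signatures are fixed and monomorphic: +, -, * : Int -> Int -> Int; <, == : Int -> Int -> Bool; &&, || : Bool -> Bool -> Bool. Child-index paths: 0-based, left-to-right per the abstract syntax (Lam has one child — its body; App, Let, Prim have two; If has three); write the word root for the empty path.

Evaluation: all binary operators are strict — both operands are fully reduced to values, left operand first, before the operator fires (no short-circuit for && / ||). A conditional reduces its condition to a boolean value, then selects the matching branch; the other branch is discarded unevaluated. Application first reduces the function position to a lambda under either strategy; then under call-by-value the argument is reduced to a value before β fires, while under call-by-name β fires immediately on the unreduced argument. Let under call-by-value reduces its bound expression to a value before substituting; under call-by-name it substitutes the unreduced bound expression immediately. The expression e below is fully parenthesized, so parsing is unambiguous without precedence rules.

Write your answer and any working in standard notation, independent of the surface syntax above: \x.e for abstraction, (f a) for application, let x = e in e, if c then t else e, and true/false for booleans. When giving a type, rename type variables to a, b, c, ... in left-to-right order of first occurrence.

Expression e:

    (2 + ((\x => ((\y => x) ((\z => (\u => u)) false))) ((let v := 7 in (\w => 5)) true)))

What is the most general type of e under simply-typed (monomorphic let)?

Working:
  unify Int ~ Int
x : a
\y._ : b -> a
u : d
\u._ : d -> d
\z._ : c -> d -> d
  unify c -> d -> d ~ Bool -> e
  unify c ~ Bool
  unify d -> d ~ e
_ _ : d -> d
  unify b -> a ~ (d -> d) -> f
  unify b ~ d -> d
  unify a ~ f
_ _ : f
\x._ : f -> f
let v : Int
\w._ : g -> Int
  unify g -> Int ~ Bool -> h
  unify g ~ Bool
  unify Int ~ h
_ _ : Int
  unify f -> f ~ Int -> i
  unify f ~ Int
  unify Int ~ i
_ _ : Int
  unify Int ~ Int

Answer: Int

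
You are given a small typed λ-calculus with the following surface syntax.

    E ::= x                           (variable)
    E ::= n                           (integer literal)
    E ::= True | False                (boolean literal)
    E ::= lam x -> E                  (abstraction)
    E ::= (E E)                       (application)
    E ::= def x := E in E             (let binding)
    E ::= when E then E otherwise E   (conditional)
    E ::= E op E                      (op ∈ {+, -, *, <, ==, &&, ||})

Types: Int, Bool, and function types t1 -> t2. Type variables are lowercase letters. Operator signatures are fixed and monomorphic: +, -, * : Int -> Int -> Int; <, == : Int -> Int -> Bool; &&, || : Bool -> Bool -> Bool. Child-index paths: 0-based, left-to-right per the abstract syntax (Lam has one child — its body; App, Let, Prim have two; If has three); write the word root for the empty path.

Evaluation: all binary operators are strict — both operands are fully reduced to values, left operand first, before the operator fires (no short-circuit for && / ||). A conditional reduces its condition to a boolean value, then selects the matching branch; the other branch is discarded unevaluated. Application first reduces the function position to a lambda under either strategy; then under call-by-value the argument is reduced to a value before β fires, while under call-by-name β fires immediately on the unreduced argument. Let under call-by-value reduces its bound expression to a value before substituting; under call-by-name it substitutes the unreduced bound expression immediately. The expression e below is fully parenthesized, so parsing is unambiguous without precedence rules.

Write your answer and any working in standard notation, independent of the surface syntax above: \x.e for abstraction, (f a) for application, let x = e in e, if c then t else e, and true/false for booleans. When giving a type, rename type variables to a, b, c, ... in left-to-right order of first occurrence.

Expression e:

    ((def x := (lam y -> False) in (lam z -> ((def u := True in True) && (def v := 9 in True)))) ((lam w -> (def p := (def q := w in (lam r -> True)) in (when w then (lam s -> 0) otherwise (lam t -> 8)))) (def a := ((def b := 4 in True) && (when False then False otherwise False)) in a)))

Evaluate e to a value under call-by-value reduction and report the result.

Derivation:
step 0: ((let x = (\y.false) in (\z.((let u = true in true) && (let v = 9 in true)))) ((\w.(let p = (let q = w in (\r.true)) in (if w then (\s.0) else (\t.8)))) (let a = ((let b = 4 in true) && (if false then false else false)) in a)))
step 1: [let@0] ((\z.((let u = true in true) && (let v = 9 in true))) ((\w.(let p = (let q = w in (\r.true)) in (if w then (\s.0) else (\t.8)))) (let a = ((let b = 4 in true) && (if false then false else false)) in a)))
step 2: [let@1.1.0.0] ((\z.((let u = true in true) && (let v = 9 in true))) ((\w.(let p = (let q = w in (\r.true)) in (if w then (\s.0) else (\t.8)))) (let a = (true && (if false then false else false)) in a)))
step 3: [if@1.1.0.1] ((\z.((let u = true in true) && (let v = 9 in true))) ((\w.(let p = (let q = w in (\r.true)) in (if w then (\s.0) else (\t.8)))) (let a = (true && false) in a)))
step 4: [delta@1.1.0] ((\z.((let u = true in true) && (let v = 9 in true))) ((\w.(let p = (let q = w in (\r.true)) in (if w then (\s.0) else (\t.8)))) (let a = false in a)))
step 5: [let@1.1] ((\z.((let u = true in true) && (let v = 9 in true))) ((\w.(let p = (let q = w in (\r.true)) in (if w then (\s.0) else (\t.8)))) false))
step 6: [beta@1] ((\z.((let u = true in true) && (let v = 9 in true))) (let p = (let q = false in (\r.true)) in (if false then (\s.0) else (\t.8))))
step 7: [let@1.0] ((\z.((let u = true in true) && (let v = 9 in true))) (let p = (\r.true) in (if false then (\s.0) else (\t.8))))
step 8: [let@1] ((\z.((let u = true in true) && (let v = 9 in true))) (if false then (\s.0) else (\t.8)))
step 9: [if@1] ((\z.((let u = true in true) && (let v = 9 in true))) (\t.8))
step 10: [beta@root] ((let u = true in true) && (let v = 9 in true))
step 11: [let@0] (true && (let v = 9 in true))
step 12: [let@1] (true && true)
step 13: [delta@root] true

Answer: true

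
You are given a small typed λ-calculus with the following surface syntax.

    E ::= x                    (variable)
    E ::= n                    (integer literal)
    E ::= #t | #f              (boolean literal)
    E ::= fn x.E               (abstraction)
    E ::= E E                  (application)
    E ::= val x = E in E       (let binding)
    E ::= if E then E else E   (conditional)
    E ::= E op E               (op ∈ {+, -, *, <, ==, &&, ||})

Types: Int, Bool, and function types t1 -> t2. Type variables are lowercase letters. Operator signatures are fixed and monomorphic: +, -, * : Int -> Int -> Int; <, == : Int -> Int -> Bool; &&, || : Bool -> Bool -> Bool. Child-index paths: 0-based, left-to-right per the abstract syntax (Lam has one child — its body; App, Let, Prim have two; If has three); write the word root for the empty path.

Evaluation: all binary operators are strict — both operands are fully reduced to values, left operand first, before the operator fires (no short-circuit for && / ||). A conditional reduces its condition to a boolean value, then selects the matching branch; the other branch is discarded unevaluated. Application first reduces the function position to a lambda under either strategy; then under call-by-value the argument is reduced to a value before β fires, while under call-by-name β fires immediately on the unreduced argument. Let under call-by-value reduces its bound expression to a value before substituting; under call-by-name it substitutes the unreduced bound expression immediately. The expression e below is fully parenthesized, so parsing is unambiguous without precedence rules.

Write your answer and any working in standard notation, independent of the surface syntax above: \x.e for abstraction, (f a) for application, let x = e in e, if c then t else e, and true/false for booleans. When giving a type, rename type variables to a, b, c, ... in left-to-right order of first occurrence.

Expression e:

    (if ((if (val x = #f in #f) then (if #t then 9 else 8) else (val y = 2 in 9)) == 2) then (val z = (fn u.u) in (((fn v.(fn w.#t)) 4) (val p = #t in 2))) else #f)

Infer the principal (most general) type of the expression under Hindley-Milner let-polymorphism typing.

Derivation:
let x : Bool
  unify Bool ~ Bool
  unify Bool ~ Bool
  unify Int ~ Int
let y : Int
  unify Int ~ Int
  unify Int ~ Int
  unify Int ~ Int
  unify Bool ~ Bool
u : a
\u._ : a -> a
let z : forall. a -> a
\w._ : c -> Bool
\v._ : b -> c -> Bool
  unify b -> c -> Bool ~ Int -> d
  unify b ~ Int
  unify c -> Bool ~ d
_ _ : c -> Bool
let p : Bool
  unify c -> Bool ~ Int -> e
  unify c ~ Int
  unify Bool ~ e
_ _ : Bool
  unify Bool ~ Bool

Answer: Bool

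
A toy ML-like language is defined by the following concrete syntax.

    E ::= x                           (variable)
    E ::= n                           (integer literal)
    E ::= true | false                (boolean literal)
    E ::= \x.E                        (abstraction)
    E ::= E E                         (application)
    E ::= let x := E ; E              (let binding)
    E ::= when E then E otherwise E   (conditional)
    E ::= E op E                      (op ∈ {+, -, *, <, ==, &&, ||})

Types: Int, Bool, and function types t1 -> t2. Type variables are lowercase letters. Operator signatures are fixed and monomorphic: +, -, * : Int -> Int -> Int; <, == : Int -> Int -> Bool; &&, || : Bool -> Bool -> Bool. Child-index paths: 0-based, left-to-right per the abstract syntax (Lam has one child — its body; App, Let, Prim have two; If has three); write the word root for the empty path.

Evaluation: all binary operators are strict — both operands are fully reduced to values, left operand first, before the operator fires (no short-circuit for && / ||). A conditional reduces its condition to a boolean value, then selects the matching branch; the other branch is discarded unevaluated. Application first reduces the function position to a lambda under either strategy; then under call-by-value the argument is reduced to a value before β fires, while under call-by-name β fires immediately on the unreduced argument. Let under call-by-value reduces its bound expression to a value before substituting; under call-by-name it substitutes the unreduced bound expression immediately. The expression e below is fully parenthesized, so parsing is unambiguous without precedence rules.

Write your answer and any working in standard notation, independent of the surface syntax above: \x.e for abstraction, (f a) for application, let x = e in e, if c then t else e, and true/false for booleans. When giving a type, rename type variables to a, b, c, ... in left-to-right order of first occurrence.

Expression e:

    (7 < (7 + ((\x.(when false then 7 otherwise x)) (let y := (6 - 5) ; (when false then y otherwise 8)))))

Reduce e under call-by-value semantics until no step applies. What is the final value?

Working:
step 0: (7 < (7 + ((\x.(if false then 7 else x)) (let y = (6 - 5) in (if false then y else 8)))))
step 1: [delta@1.1.1.0] (7 < (7 + ((\x.(if false then 7 else x)) (let y = 1 in (if false then y else 8)))))
step 2: [let@1.1.1] (7 < (7 + ((\x.(if false then 7 else x)) (if false then 1 else 8))))
step 3: [if@1.1.1] (7 < (7 + ((\x.(if false then 7 else x)) 8)))
step 4: [beta@1.1] (7 < (7 + (if false then 7 else 8)))
step 5: [if@1.1] (7 < (7 + 8))
step 6: [delta@1] (7 < 15)
step 7: [delta@root] true

Answer: true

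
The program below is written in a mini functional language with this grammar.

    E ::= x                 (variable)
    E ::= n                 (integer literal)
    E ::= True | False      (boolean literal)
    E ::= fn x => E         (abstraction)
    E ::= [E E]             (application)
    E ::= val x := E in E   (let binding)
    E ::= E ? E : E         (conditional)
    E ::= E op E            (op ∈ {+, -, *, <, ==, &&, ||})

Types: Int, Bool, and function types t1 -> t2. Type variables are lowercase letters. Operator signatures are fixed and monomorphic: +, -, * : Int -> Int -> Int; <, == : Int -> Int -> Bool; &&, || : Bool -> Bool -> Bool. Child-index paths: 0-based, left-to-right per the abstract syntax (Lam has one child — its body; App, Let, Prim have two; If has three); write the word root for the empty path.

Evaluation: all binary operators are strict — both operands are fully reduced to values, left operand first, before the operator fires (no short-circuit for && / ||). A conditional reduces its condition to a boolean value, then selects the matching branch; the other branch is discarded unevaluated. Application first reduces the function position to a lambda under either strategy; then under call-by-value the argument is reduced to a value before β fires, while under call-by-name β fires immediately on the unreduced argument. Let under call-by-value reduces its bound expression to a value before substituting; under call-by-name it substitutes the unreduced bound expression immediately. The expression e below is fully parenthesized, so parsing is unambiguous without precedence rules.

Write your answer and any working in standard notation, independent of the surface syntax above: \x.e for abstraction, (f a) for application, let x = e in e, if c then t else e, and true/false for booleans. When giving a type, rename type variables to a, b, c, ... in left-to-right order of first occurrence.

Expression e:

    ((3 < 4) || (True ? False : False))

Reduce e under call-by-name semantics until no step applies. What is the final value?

Trace:
step 0: ((3 < 4) || (if true then false else false))
step 1: [delta@0] (true || (if true then false else false))
step 2: [if@1] (true || false)
step 3: [delta@root] true

Answer: true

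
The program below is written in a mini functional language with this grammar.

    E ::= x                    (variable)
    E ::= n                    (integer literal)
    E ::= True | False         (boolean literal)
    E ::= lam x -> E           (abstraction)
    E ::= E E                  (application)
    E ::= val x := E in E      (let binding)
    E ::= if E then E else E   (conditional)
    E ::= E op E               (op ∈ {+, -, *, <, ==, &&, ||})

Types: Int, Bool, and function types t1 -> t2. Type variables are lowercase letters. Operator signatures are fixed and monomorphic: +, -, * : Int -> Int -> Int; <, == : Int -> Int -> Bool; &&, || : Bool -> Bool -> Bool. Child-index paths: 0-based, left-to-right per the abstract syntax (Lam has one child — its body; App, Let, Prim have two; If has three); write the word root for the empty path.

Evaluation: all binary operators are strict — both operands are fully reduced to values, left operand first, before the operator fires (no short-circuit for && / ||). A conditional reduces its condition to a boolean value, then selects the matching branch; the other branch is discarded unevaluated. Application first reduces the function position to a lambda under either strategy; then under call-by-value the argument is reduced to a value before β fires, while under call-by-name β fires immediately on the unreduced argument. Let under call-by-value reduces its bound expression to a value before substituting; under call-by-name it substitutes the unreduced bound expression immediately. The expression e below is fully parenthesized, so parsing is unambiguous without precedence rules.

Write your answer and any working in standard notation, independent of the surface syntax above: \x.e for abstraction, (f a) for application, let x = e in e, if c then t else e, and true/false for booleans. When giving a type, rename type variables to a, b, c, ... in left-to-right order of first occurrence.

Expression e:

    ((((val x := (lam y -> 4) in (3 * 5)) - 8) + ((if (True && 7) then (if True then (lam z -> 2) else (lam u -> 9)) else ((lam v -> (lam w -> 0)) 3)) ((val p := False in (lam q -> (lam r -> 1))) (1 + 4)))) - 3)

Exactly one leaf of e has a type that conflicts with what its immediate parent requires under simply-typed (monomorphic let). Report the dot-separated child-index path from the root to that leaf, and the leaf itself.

Answer: 0.1.0.0.1 : 7

Derivation:
\y._ : a -> Int
let x : a -> Int
  unify Int ~ Int
  unify Int ~ Int
  unify Int ~ Int
  unify Int ~ Int
  unify Int ~ Int
  unify Bool ~ Bool
  unify Int ~ Bool
  FAIL: mismatch Int ~ Bool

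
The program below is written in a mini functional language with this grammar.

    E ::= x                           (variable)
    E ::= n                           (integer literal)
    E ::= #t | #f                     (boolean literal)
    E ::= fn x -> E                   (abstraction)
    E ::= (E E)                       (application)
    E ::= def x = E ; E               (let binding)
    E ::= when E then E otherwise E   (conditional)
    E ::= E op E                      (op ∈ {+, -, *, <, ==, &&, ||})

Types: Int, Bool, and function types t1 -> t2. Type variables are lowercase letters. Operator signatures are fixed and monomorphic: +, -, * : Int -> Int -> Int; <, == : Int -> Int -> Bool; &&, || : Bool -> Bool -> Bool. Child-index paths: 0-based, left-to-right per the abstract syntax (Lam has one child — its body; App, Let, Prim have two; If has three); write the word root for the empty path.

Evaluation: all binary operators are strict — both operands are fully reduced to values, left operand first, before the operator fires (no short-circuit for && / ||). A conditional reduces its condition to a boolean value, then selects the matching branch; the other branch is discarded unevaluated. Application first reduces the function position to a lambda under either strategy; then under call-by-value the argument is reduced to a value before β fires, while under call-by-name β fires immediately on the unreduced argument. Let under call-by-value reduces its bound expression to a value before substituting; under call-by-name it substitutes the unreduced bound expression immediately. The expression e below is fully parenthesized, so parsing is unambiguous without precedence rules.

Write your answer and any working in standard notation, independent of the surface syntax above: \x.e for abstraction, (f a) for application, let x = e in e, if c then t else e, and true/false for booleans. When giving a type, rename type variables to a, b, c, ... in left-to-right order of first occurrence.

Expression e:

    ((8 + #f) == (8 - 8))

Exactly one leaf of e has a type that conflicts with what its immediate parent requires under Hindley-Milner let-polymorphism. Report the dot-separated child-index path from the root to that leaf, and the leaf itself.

Trace:
  unify Int ~ Int
  unify Bool ~ Int
  FAIL: mismatch Bool ~ Int

Answer: 0.1 : false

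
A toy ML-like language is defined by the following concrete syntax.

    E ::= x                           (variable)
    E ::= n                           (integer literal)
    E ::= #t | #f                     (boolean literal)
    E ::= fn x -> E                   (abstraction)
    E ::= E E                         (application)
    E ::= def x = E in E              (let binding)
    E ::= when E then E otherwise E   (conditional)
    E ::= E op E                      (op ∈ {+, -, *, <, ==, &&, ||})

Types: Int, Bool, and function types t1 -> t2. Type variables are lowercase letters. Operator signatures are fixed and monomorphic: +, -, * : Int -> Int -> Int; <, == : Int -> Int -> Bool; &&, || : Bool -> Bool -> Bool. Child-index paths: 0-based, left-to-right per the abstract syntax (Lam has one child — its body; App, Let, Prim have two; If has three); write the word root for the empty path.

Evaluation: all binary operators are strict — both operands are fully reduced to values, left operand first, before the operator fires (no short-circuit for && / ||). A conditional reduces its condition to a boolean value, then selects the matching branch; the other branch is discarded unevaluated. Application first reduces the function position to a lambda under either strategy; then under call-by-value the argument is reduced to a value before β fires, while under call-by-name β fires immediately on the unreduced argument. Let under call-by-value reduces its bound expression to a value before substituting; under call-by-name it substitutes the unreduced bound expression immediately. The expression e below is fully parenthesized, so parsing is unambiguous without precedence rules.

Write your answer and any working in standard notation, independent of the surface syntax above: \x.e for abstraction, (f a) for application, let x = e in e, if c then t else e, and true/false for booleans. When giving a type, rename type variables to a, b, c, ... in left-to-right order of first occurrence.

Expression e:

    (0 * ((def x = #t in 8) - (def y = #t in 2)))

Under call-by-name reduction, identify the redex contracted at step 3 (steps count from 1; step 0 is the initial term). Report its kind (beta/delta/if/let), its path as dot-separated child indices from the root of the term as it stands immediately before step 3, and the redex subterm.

Answer: delta at 1 : (8 - 2)

Trace:
step 0: (0 * ((let x = true in 8) - (let y = true in 2)))
step 1: [let@1.0] (0 * (8 - (let y = true in 2)))
step 2: [let@1.1] (0 * (8 - 2))
step 3: [delta@1] (0 * 6)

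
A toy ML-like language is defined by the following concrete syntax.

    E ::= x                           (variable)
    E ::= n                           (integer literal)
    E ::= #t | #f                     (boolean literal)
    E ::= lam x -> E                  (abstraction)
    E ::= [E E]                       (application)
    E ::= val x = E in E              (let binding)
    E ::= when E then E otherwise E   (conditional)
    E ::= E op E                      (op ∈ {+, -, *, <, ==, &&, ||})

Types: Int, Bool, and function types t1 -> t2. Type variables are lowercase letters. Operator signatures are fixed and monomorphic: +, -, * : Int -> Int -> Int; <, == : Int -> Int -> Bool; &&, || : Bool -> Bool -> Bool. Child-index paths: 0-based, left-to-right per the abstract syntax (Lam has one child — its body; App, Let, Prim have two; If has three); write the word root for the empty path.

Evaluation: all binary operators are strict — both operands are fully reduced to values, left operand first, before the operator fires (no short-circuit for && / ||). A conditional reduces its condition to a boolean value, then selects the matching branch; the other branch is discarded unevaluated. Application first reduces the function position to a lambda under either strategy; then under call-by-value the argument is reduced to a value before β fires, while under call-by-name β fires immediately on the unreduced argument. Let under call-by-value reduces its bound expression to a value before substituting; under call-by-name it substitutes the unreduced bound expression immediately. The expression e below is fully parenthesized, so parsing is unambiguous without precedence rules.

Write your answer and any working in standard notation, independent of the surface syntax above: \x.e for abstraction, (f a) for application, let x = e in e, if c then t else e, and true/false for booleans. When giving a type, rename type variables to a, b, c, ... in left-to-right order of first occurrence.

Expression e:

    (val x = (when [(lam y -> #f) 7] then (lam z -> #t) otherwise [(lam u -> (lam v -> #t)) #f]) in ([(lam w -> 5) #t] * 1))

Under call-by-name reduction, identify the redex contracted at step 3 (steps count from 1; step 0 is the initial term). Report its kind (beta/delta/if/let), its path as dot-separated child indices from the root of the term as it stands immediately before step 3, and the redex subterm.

Answer: delta at root : (5 * 1)

Working:
step 0: (let x = (if ((\y.false) 7) then (\z.true) else ((\u.(\v.true)) false)) in (((\w.5) true) * 1))
step 1: [let@root] (((\w.5) true) * 1)
step 2: [beta@0] (5 * 1)
step 3: [delta@root] 5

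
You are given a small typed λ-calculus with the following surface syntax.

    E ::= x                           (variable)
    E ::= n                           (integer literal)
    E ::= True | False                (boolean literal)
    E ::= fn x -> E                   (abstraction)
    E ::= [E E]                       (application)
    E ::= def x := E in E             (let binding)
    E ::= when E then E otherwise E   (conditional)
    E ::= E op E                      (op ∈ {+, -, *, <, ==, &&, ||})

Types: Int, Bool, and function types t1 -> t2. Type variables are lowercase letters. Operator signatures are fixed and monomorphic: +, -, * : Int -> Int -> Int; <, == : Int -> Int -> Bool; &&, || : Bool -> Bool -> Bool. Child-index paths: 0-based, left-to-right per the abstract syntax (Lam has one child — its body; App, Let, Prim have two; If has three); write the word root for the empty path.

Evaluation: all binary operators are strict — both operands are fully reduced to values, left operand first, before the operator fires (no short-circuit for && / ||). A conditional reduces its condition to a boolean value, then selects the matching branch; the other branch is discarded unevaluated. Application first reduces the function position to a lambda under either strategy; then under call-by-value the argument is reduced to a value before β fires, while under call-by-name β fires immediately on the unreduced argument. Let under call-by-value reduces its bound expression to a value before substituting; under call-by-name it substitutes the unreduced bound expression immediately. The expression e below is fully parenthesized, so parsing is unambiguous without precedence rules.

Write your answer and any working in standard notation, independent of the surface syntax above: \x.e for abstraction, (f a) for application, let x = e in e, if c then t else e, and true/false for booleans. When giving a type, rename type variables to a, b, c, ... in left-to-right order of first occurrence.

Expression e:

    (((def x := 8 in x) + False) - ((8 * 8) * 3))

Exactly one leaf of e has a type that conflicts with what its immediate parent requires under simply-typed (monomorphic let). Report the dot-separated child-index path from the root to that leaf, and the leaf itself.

Answer: 0.1 : false

Derivation:
let x : Int
x : Int
  unify Int ~ Int
  unify Bool ~ Int
  FAIL: mismatch Bool ~ Int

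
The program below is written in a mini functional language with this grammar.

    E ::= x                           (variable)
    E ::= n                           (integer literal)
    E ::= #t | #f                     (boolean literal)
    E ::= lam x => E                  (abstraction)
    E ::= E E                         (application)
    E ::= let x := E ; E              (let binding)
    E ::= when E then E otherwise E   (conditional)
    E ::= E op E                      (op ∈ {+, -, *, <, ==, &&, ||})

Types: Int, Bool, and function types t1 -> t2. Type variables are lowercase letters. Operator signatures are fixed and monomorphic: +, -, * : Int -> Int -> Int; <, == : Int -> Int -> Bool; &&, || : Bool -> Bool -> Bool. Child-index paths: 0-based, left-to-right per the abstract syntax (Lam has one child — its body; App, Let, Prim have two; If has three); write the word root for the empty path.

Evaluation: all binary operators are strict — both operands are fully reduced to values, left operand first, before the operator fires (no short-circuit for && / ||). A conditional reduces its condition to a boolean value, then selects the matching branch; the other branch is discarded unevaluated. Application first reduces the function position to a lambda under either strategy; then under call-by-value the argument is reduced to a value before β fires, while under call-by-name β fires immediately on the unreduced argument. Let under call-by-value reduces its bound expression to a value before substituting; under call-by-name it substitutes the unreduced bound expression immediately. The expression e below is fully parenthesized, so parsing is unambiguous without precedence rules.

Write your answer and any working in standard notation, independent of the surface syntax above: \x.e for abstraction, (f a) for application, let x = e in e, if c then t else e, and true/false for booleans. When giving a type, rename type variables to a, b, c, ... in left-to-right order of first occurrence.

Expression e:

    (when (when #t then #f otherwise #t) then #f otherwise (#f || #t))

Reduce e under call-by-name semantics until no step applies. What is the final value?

Answer: true

Derivation:
step 0: (if (if true then false else true) then false else (false || true))
step 1: [if@0] (if false then false else (false || true))
step 2: [if@root] (false || true)
step 3: [delta@root] true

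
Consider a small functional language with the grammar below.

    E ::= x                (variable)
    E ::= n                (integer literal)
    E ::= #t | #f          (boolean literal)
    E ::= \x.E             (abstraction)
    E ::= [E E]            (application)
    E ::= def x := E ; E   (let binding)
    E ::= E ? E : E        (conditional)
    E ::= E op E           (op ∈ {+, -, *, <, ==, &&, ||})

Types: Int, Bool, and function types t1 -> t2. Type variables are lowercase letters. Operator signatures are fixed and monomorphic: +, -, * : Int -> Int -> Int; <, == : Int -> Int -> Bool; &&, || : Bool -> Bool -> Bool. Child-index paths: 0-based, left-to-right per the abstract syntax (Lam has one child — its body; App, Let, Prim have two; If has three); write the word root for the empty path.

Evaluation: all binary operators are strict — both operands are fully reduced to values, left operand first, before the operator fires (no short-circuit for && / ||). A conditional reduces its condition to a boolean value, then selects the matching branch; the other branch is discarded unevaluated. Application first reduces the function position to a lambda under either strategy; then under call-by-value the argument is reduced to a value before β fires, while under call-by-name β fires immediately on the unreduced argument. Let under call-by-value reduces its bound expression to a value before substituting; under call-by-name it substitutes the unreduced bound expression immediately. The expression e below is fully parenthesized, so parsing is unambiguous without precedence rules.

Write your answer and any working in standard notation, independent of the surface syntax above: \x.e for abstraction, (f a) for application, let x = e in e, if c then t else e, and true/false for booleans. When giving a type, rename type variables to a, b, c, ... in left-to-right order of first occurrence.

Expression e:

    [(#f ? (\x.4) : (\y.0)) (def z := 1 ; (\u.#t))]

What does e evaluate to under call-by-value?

Derivation:
step 0: ((if false then (\x.4) else (\y.0)) (let z = 1 in (\u.true)))
step 1: [if@0] ((\y.0) (let z = 1 in (\u.true)))
step 2: [let@1] ((\y.0) (\u.true))
step 3: [beta@root] 0

Answer: 0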